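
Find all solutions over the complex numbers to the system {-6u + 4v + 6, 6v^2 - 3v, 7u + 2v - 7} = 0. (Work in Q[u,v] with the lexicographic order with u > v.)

Compute a lex Gröbner basis by Buchberger's algorithm.
f_1 = -6u + 4v + 6, LT = u.
f_2 = 6v^2 - 3v, LT = v^2.
f_3 = 7u + 2v - 7, LT = u.

S(f_1,f_3): lcm = u. S = -20/21v.
  reduce S modulo (f_1, f_2, f_3):
  remainder -20/21v ≠ 0; add h_4 = -20/21v to the basis.

The other S-polynomials (S(f_1,f_2), S(f_2,f_3), S(f_1,h_4), S(f_2,h_4), S(f_3,h_4)) all reduce to 0 modulo the current basis, so we have a Gröbner basis.
Inter-reduce: drop elements whose leading term is divisible by another's, tail-reduce, and make monic.
Reduced Gröbner basis: {u - 1, v}.

From the last basis element, v = 0, so v takes values in {0}. Each choice, substituted upward through the basis, yields the corresponding point(s) of the solution set.
  v = 0: the earlier basis element becomes u - 1 = 0, giving u = 1 — point (1, 0).

{(1, 0)}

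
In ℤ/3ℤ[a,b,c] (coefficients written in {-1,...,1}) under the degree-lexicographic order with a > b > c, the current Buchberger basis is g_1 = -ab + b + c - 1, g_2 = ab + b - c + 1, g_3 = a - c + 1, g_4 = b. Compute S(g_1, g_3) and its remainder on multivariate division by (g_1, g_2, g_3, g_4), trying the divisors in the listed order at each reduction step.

lcm(LM(g_1), LM(g_3)) = ab.
S = (lcm/LT(g_1))·g_1 − (lcm/LT(g_3))·g_3 = bc + b - c + 1.
Reduce S modulo (g_1, g_2, g_3, g_4) in that order:
  leading term bc: subtract (c)·g_4 from bc + b - c + 1 → b - c + 1
  leading term b: subtract (1)·g_4 from b - c + 1 → -c + 1
  leading term c: no divisor's leading term divides it; move -c to the remainder.
  leading term 1: no divisor's leading term divides it; move 1 to the remainder.
The remainder -c + 1 is nonzero, so it would be added as the next basis element.
This is the inner loop of Buchberger's algorithm — each nonzero remainder becomes a new basis element.

S(g_1, g_3) = bc + b - c + 1; remainder on division = -c + 1.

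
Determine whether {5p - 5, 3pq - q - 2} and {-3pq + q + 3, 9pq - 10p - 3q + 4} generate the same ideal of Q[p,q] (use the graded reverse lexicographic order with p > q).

No, the ideals differ.

Equality of ideals is decidable: compute both reduced Gröbner bases (unique for the ordering) and check whether they agree.
Buchberger on the first generating set:
f_1 = 5p - 5, LT = p.
f_2 = 3pq - q - 2, LT = pq.

S(f_1,f_2): lcm = pq. S = -2/3q + 2/3.
  reduce S modulo (f_1, f_2):
  remainder -2/3q + 2/3 ≠ 0; add g_3 = -2/3q + 2/3 to the basis.

The other S-polynomials (S(f_1,g_3), S(f_2,g_3)) all reduce to 0 modulo the current basis, so we have a Gröbner basis.
Inter-reduce: drop elements whose leading term is divisible by another's, tail-reduce, and make monic.
Reduced Gröbner basis: {p - 1, q - 1}.

Buchberger on the second generating set:
h_1 = -3pq + q + 3, LT = pq.
h_2 = 9pq - 10p - 3q + 4, LT = pq.

S(h_1,h_2): lcm = pq. S = 10/9p - 13/9.
  reduce S modulo (h_1, h_2):
  remainder 10/9p - 13/9 ≠ 0; add k_3 = 10/9p - 13/9 to the basis.

S(h_1,k_3): lcm = pq. S = 29/30q - 1.
  reduce S modulo (h_1, h_2, k_3):
  remainder 29/30q - 1 ≠ 0; add k_4 = 29/30q - 1 to the basis.

The other S-polynomials (S(h_2,k_3), S(h_1,k_4), S(h_2,k_4), S(k_3,k_4)) all reduce to 0 modulo the current basis, so we have a Gröbner basis.
Inter-reduce: drop elements whose leading term is divisible by another's, tail-reduce, and make monic.
Reduced Gröbner basis: {p - 13/10, q - 30/29}.

Since the reduced bases disagree, the two ideals are not the same.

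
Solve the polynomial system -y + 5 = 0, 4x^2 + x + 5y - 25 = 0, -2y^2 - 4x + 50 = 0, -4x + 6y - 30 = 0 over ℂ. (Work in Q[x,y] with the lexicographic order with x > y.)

{(0, 5)}

Compute a lex Gröbner basis by Buchberger's algorithm.
f_1 = -y + 5, LT = y.
f_2 = 4x^2 + x + 5y - 25, LT = x^2.
f_3 = -4x - 2y^2 + 50, LT = x.
f_4 = -4x + 6y - 30, LT = x.

S(f_1,f_2): leading monomials are coprime, so the S-polynomial reduces to 0 (Buchberger's first criterion).
S(f_1,f_3): leading monomials are coprime, so the S-polynomial reduces to 0 (Buchberger's first criterion).
S(f_1,f_4): leading monomials are coprime, so the S-polynomial reduces to 0 (Buchberger's first criterion).
S(f_2,f_3): lcm = x^2. S = -1/2xy^2 + 51/4x + 5/4y - 25/4.
  leading term xy^2: subtract (1/2xy)·f_1 from -1/2xy^2 + 51/4x + 5/4y - 25/4 → -5/2xy + 51/4x + 5/4y - 25/4
  leading term xy: subtract (5/2x)·f_1 from -5/2xy + 51/4x + 5/4y - 25/4 → 1/4x + 5/4y - 25/4
  leading term x: subtract (-1/16)·f_3 from 1/4x + 5/4y - 25/4 → -1/8y^2 + 5/4y - 25/8
  leading term y^2: subtract (1/8y)·f_1 from -1/8y^2 + 5/4y - 25/8 → 5/8y - 25/8
  leading term y: subtract (-5/8)·f_1 from 5/8y - 25/8 → 0
  remainder 0.

S(f_2,f_4): lcm = x^2. S = 3/2xy - 29/4x + 5/4y - 25/4.
  leading term xy: subtract (-3/2x)·f_1 from 3/2xy - 29/4x + 5/4y - 25/4 → 1/4x + 5/4y - 25/4
  leading term x: subtract (-1/16)·f_3 from 1/4x + 5/4y - 25/4 → -1/8y^2 + 5/4y - 25/8
  leading term y^2: subtract (1/8y)·f_1 from -1/8y^2 + 5/4y - 25/8 → 5/8y - 25/8
  leading term y: subtract (-5/8)·f_1 from 5/8y - 25/8 → 0
  remainder 0.

S(f_3,f_4): lcm = x. S = 1/2y^2 + 3/2y - 20.
  leading term y^2: subtract (-1/2y)·f_1 from 1/2y^2 + 3/2y - 20 → 4y - 20
  leading term y: subtract (-4)·f_1 from 4y - 20 → 0
  remainder 0.

Every S-polynomial of the final basis reduces to 0, so we have a Gröbner basis.
Inter-reduce: drop elements whose leading term is divisible by another's, tail-reduce, and make monic.
Reduced Gröbner basis: {x, y - 5}.

From the last basis element, y - 5 = 0, so y takes values in {5}. Each choice, substituted upward through the basis, yields the corresponding point(s) of the solution set.
  y = 5: the earlier basis element becomes x = 0, giving x = 0 — point (0, 5).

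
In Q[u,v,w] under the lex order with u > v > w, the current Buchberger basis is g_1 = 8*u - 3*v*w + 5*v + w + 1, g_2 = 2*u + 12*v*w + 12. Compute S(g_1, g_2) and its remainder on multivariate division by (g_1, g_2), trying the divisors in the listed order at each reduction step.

S(g_1, g_2) = -51/8*v*w + 5/8*v + 1/8*w - 47/8; remainder on division = -51/8*v*w + 5/8*v + 1/8*w - 47/8.

lcm(LM(g_1), LM(g_2)) = u.
S = (lcm/LT(g_1))·g_1 − (lcm/LT(g_2))·g_2 = -51/8*v*w + 5/8*v + 1/8*w - 47/8.
Reduce S modulo (g_1, g_2) in that order:
  leading term v*w: no divisor's leading term divides it; move -51/8*v*w to the remainder.
  leading term v: no divisor's leading term divides it; move 5/8*v to the remainder.
  leading term w: no divisor's leading term divides it; move 1/8*w to the remainder.
  leading term 1: no divisor's leading term divides it; move -47/8 to the remainder.
The remainder -51/8*v*w + 5/8*v + 1/8*w - 47/8 is nonzero, so it would be added as the next basis element.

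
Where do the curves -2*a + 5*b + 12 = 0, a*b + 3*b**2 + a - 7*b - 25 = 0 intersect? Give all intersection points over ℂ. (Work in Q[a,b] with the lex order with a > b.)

Compute a lex Gröbner basis by Buchberger's algorithm.
f_1 = -2*a + 5*b + 12, LT = a.
f_2 = a*b + a + 3*b**2 - 7*b - 25, LT = a*b.

S(f_1,f_2): lcm = a*b. S = -a - 11/2*b**2 + b + 25.
  leading term a: subtract (1/2)·f_1 from -a - 11/2*b**2 + b + 25 → -11/2*b**2 - 3/2*b + 19
  leading term b**2: no divisor's leading term divides it; move -11/2*b**2 to the remainder.
  leading term b: no divisor's leading term divides it; move -3/2*b to the remainder.
  leading term 1: no divisor's leading term divides it; move 19 to the remainder.
  remainder -11/2*b**2 - 3/2*b + 19 ≠ 0; add h_3 = -11/2*b**2 - 3/2*b + 19 to the basis.

The other S-polynomials (S(f_1,h_3), S(f_2,h_3)) all reduce to 0 modulo the current basis, so we have a Gröbner basis.
Inter-reduce: drop elements whose leading term is divisible by another's, tail-reduce, and make monic.
Reduced Gröbner basis: {a - 5/2*b - 6, b**2 + 3/11*b - 38/11}.

Elimination: the polynomial b**2 + 3/11*b - 38/11 lies in the elimination ideal for b, so b ∈ {-2, 19/11}. For each such b, the remaining basis elements (now univariate) give the rest of the solution.
  b = -2: the earlier basis element becomes a - 1 = 0, giving a = 1 — point (1, -2).
  b = 19/11: the earlier basis element becomes a - 227/22 = 0, giving a = 227/22 — point (227/22, 19/11).
Check: every point annihilates each of the original generators.

{(1, -2), (227/22, 19/11)}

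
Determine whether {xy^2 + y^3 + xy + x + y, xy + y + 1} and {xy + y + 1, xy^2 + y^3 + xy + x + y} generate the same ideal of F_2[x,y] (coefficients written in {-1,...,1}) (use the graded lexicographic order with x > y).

Yes, the ideals are equal.

For a fixed monomial order, each ideal has a unique reduced Gröbner basis; comparing bases decides equality.
Buchberger on the first generating set:
f_1 = xy^2 + y^3 + xy + x + y, LT = xy^2.
f_2 = xy + y + 1, LT = xy.

S(f_1,f_2): lcm = xy^2. S = y^3 + xy + y^2 + x.
  leading term y^3: no divisor's leading term divides it; move y^3 to the remainder.
  leading term xy: subtract (1)·f_2 from xy + y^2 + x → y^2 + x + y + 1
  leading term y^2: no divisor's leading term divides it; move y^2 to the remainder.
  leading term x: no divisor's leading term divides it; move x to the remainder.
  leading term y: no divisor's leading term divides it; move y to the remainder.
  leading term 1: no divisor's leading term divides it; move 1 to the remainder.
  remainder y^3 + y^2 + x + y + 1 ≠ 0; add g_3 = y^3 + y^2 + x + y + 1 to the basis.

S(f_1,g_3): lcm = xy^3. S = y^4 + x^2 + y^2 + x.
  leading term y^4: subtract (y)·g_3 from y^4 + x^2 + y^2 + x → y^3 + x^2 + xy + x + y
  leading term y^3: subtract (1)·g_3 from y^3 + x^2 + xy + x + y → x^2 + xy + y^2 + 1
  leading term x^2: no divisor's leading term divides it; move x^2 to the remainder.
  leading term xy: subtract (1)·f_2 from xy + y^2 + 1 → y^2 + y
  leading term y^2: no divisor's leading term divides it; move y^2 to the remainder.
  leading term y: no divisor's leading term divides it; move y to the remainder.
  remainder x^2 + y^2 + y ≠ 0; add g_4 = x^2 + y^2 + y to the basis.

The other S-polynomials (S(f_2,g_3), S(f_1,g_4), S(f_2,g_4), S(g_3,g_4)) all reduce to 0 modulo the current basis, so we have a Gröbner basis.
Inter-reduce: drop elements whose leading term is divisible by another's, tail-reduce, and make monic.
Reduced Gröbner basis: {y^3 + y^2 + x + y + 1, x^2 + y^2 + y, xy + y + 1}.

Buchberger on the second generating set:
h_1 = xy + y + 1, LT = xy.
h_2 = xy^2 + y^3 + xy + x + y, LT = xy^2.

S(h_1,h_2): lcm = xy^2. S = y^3 + xy + y^2 + x.
  leading term y^3: no divisor's leading term divides it; move y^3 to the remainder.
  leading term xy: subtract (1)·h_1 from xy + y^2 + x → y^2 + x + y + 1
  leading term y^2: no divisor's leading term divides it; move y^2 to the remainder.
  leading term x: no divisor's leading term divides it; move x to the remainder.
  leading term y: no divisor's leading term divides it; move y to the remainder.
  leading term 1: no divisor's leading term divides it; move 1 to the remainder.
  remainder y^3 + y^2 + x + y + 1 ≠ 0; add k_3 = y^3 + y^2 + x + y + 1 to the basis.

S(h_1,k_3): lcm = xy^3. S = xy^2 + y^3 + x^2 + xy + y^2 + x.
  leading term xy^2: subtract (y)·h_1 from xy^2 + y^3 + x^2 + xy + y^2 + x → y^3 + x^2 + xy + x + y
  leading term y^3: subtract (1)·k_3 from y^3 + x^2 + xy + x + y → x^2 + xy + y^2 + 1
  leading term x^2: no divisor's leading term divides it; move x^2 to the remainder.
  leading term xy: subtract (1)·h_1 from xy + y^2 + 1 → y^2 + y
  leading term y^2: no divisor's leading term divides it; move y^2 to the remainder.
  leading term y: no divisor's leading term divides it; move y to the remainder.
  remainder x^2 + y^2 + y ≠ 0; add k_4 = x^2 + y^2 + y to the basis.

The other S-polynomials (S(h_2,k_3), S(h_1,k_4), S(h_2,k_4), S(k_3,k_4)) all reduce to 0 modulo the current basis, so we have a Gröbner basis.
Inter-reduce: drop elements whose leading term is divisible by another's, tail-reduce, and make monic.
Reduced Gröbner basis: {y^3 + y^2 + x + y + 1, x^2 + y^2 + y, xy + y + 1}.

The two bases agree; hence the ideals are identical.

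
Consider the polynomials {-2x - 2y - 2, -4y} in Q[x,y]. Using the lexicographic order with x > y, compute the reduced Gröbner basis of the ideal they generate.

G = {x + 1, y}

This is the nonlinear analogue of row-reducing a linear system.

f_1 = -2x - 2y - 2, LT = x.
f_2 = -4y, LT = y.

The S-polynomials (S(f_1,f_2)) all reduce to 0 modulo the current basis, so we have a Gröbner basis.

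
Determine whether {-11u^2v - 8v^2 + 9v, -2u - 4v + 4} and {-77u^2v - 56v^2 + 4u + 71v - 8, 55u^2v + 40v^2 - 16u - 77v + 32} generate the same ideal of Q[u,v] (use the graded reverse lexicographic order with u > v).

Two ideals are equal iff their reduced Gröbner bases coincide (the reduced basis is unique for a fixed ordering).
Buchberger on the first generating set:
f_1 = -11u^2v - 8v^2 + 9v, LT = u^2v.
f_2 = -2u - 4v + 4, LT = u.

S(f_1,f_2): lcm = u^2v. S = -2uv^2 + 2uv + 8/11v^2 - 9/11v.
  leading term uv^2: subtract (v^2)·f_2 from -2uv^2 + 2uv + 8/11v^2 - 9/11v → 4v^3 + 2uv - 36/11v^2 - 9/11v
  leading term v^3: no divisor's leading term divides it; move 4v^3 to the remainder.
  leading term uv: subtract (-v)·f_2 from 2uv - 36/11v^2 - 9/11v → -80/11v^2 + 35/11v
  leading term v^2: no divisor's leading term divides it; move -80/11v^2 to the remainder.
  leading term v: no divisor's leading term divides it; move 35/11v to the remainder.
  remainder 4v^3 - 80/11v^2 + 35/11v ≠ 0; add g_3 = 4v^3 - 80/11v^2 + 35/11v to the basis.

S(f_1,g_3): lcm = u^2v^3. S = 20/11u^2v^2 + 8/11v^4 - 35/44u^2v - 9/11v^3.
  leading term u^2v^2: subtract (-20/121v)·f_1 from 20/11u^2v^2 + 8/11v^4 - 35/44u^2v - 9/11v^3 → 8/11v^4 - 35/44u^2v - 259/121v^3 + 180/121v^2
  leading term v^4: subtract (2/11v)·g_3 from 8/11v^4 - 35/44u^2v - 259/121v^3 + 180/121v^2 → -35/44u^2v - 9/11v^3 + 10/11v^2
  leading term u^2v: subtract (35/484)·f_1 from -35/44u^2v - 9/11v^3 + 10/11v^2 → -9/11v^3 + 180/121v^2 - 315/484v
  leading term v^3: subtract (-9/44)·g_3 from -9/11v^3 + 180/121v^2 - 315/484v → 0
  remainder 0.

S(f_2,g_3): leading monomials are coprime, so the S-polynomial reduces to 0 (Buchberger's first criterion).
Every S-polynomial of the final basis reduces to 0, so we have a Gröbner basis.
Inter-reduce: drop elements whose leading term is divisible by another's, tail-reduce, and make monic.
Reduced Gröbner basis: {v^3 - 20/11v^2 + 35/44v, u + 2v - 2}.

Buchberger on the second generating set:
h_1 = -77u^2v - 56v^2 + 4u + 71v - 8, LT = u^2v.
h_2 = 55u^2v + 40v^2 - 16u - 77v + 32, LT = u^2v.

S(h_1,h_2): lcm = u^2v. S = 92/385u + 184/385v - 184/385.
  leading term u: no divisor's leading term divides it; move 92/385u to the remainder.
  leading term v: no divisor's leading term divides it; move 184/385v to the remainder.
  leading term 1: no divisor's leading term divides it; move -184/385 to the remainder.
  remainder 92/385u + 184/385v - 184/385 ≠ 0; add k_3 = 92/385u + 184/385v - 184/385 to the basis.

S(h_1,k_3): lcm = u^2v. S = -2uv^2 + 2uv + 8/11v^2 - 4/77u - 71/77v + 8/77.
  leading term uv^2: subtract (-385/46v^2)·k_3 from -2uv^2 + 2uv + 8/11v^2 - 4/77u - 71/77v + 8/77 → 4v^3 + 2uv - 36/11v^2 - 4/77u - 71/77v + 8/77
  leading term v^3: no divisor's leading term divides it; move 4v^3 to the remainder.
  leading term uv: subtract (385/46v)·k_3 from 2uv - 36/11v^2 - 4/77u - 71/77v + 8/77 → -80/11v^2 - 4/77u + 237/77v + 8/77
  leading term v^2: no divisor's leading term divides it; move -80/11v^2 to the remainder.
  leading term u: subtract (-5/23)·k_3 from -4/77u + 237/77v + 8/77 → 35/11v
  leading term v: no divisor's leading term divides it; move 35/11v to the remainder.
  remainder 4v^3 - 80/11v^2 + 35/11v ≠ 0; add k_4 = 4v^3 - 80/11v^2 + 35/11v to the basis.

S(h_2,k_3): lcm = u^2v. S = -2uv^2 + 2uv + 8/11v^2 - 16/55u - 7/5v + 32/55.
  leading term uv^2: subtract (-385/46v^2)·k_3 from -2uv^2 + 2uv + 8/11v^2 - 16/55u - 7/5v + 32/55 → 4v^3 + 2uv - 36/11v^2 - 16/55u - 7/5v + 32/55
  leading term v^3: subtract (1)·k_4 from 4v^3 + 2uv - 36/11v^2 - 16/55u - 7/5v + 32/55 → 2uv + 4v^2 - 16/55u - 252/55v + 32/55
  leading term uv: subtract (385/46v)·k_3 from 2uv + 4v^2 - 16/55u - 252/55v + 32/55 → -16/55u - 32/55v + 32/55
  leading term u: subtract (-28/23)·k_3 from -16/55u - 32/55v + 32/55 → 0
  remainder 0.

S(h_1,k_4): lcm = u^2v^3. S = 20/11u^2v^2 + 8/11v^4 - 35/44u^2v - 4/77uv^2 - 71/77v^3 + 8/77v^2.
  leading term u^2v^2: subtract (-20/847v)·h_1 from 20/11u^2v^2 + 8/11v^4 - 35/44u^2v - 4/77uv^2 - 71/77v^3 + 8/77v^2 → 8/11v^4 - 35/44u^2v - 4/77uv^2 - 1901/847v^3 + 80/847uv + 1508/847v^2 - 160/847v
  leading term v^4: subtract (2/11v)·k_4 from 8/11v^4 - 35/44u^2v - 4/77uv^2 - 1901/847v^3 + 80/847uv + 1508/847v^2 - 160/847v → -35/44u^2v - 4/77uv^2 - 71/77v^3 + 80/847uv + 1018/847v^2 - 160/847v
  leading term u^2v: subtract (5/484)·h_1 from -35/44u^2v - 4/77uv^2 - 71/77v^3 + 80/847uv + 1018/847v^2 - 160/847v → -4/77uv^2 - 71/77v^3 + 80/847uv + 1508/847v^2 - 5/121u - 3125/3388v + 10/121
  leading term uv^2: subtract (-5/23v^2)·k_3 from -4/77uv^2 - 71/77v^3 + 80/847uv + 1508/847v^2 - 5/121u - 3125/3388v + 10/121 → -9/11v^3 + 80/847uv + 1420/847v^2 - 5/121u - 3125/3388v + 10/121
  leading term v^3: subtract (-9/44)·k_4 from -9/11v^3 + 80/847uv + 1420/847v^2 - 5/121u - 3125/3388v + 10/121 → 80/847uv + 160/847v^2 - 5/121u - 230/847v + 10/121
  leading term uv: subtract (100/253v)·k_3 from 80/847uv + 160/847v^2 - 5/121u - 230/847v + 10/121 → -5/121u - 10/121v + 10/121
  leading term u: subtract (-175/1012)·k_3 from -5/121u - 10/121v + 10/121 → 0
  remainder 0.

S(h_2,k_4): lcm = u^2v^3. S = 20/11u^2v^2 + 8/11v^4 - 35/44u^2v - 16/55uv^2 - 7/5v^3 + 32/55v^2.
  leading term u^2v^2: subtract (-20/847v)·h_1 from 20/11u^2v^2 + 8/11v^4 - 35/44u^2v - 16/55uv^2 - 7/5v^3 + 32/55v^2 → 8/11v^4 - 35/44u^2v - 16/55uv^2 - 1647/605v^3 + 80/847uv + 9564/4235v^2 - 160/847v
  leading term v^4: subtract (2/11v)·k_4 from 8/11v^4 - 35/44u^2v - 16/55uv^2 - 1647/605v^3 + 80/847uv + 9564/4235v^2 - 160/847v → -35/44u^2v - 16/55uv^2 - 7/5v^3 + 80/847uv + 7114/4235v^2 - 160/847v
  leading term u^2v: subtract (5/484)·h_1 from -35/44u^2v - 16/55uv^2 - 7/5v^3 + 80/847uv + 7114/4235v^2 - 160/847v → -16/55uv^2 - 7/5v^3 + 80/847uv + 9564/4235v^2 - 5/121u - 3125/3388v + 10/121
  leading term uv^2: subtract (-28/23v^2)·k_3 from -16/55uv^2 - 7/5v^3 + 80/847uv + 9564/4235v^2 - 5/121u - 3125/3388v + 10/121 → -9/11v^3 + 80/847uv + 1420/847v^2 - 5/121u - 3125/3388v + 10/121
  leading term v^3: subtract (-9/44)·k_4 from -9/11v^3 + 80/847uv + 1420/847v^2 - 5/121u - 3125/3388v + 10/121 → 80/847uv + 160/847v^2 - 5/121u - 230/847v + 10/121
  leading term uv: subtract (100/253v)·k_3 from 80/847uv + 160/847v^2 - 5/121u - 230/847v + 10/121 → -5/121u - 10/121v + 10/121
  leading term u: subtract (-175/1012)·k_3 from -5/121u - 10/121v + 10/121 → 0
  remainder 0.

S(k_3,k_4): leading monomials are coprime, so the S-polynomial reduces to 0 (Buchberger's first criterion).
Every S-polynomial of the final basis reduces to 0, so we have a Gröbner basis.
Inter-reduce: drop elements whose leading term is divisible by another's, tail-reduce, and make monic.
Reduced Gröbner basis: {v^3 - 20/11v^2 + 35/44v, u + 2v - 2}.

The two bases agree; hence the ideals are identical.

Yes, the ideals are equal.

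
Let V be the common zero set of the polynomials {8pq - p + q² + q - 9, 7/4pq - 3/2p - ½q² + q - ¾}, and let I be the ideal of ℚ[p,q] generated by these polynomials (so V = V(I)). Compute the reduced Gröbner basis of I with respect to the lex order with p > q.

The reduced Gröbner basis is the canonical form of the ideal for this ordering.

f_1 = 8pq - p + q² + q - 9, LT = pq.
f_2 = 7/4pq - 3/2p - ½q² + q - ¾, LT = pq.

S(f_1,f_2): lcm = pq. S = 41/56p + 23/56q² - 25/56q - 39/56.
  reduce S modulo (f_1, f_2):
  remainder 41/56p + 23/56q² - 25/56q - 39/56 ≠ 0; add g_3 = 41/56p + 23/56q² - 25/56q - 39/56 to the basis.

S(f_1,g_3): lcm = pq. S = -⅛p - 23/41q³ + 241/328q² + 353/328q - 9/8.
  reduce S modulo (f_1, f_2, g_3):
  remainder -23/41q³ + 33/41q² + q - 51/41 ≠ 0; add g_4 = -23/41q³ + 33/41q² + q - 51/41 to the basis.

The other S-polynomials (S(f_2,g_3), S(f_1,g_4), S(f_2,g_4), S(g_3,g_4)) all reduce to 0 modulo the current basis, so we have a Gröbner basis.
Inter-reduce: drop elements whose leading term is divisible by another's, tail-reduce, and make monic.

G = {p + 23/41q² - 25/41q - 39/41, q³ - 33/23q² - 41/23q + 51/23}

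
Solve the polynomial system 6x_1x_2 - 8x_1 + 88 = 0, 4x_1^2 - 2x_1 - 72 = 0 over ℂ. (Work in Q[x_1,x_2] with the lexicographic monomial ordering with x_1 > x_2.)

{(9/2, -52/27), (-4, 5)}

Compute a lex Gröbner basis by Buchberger's algorithm.
f_1 = 6x_1x_2 - 8x_1 + 88, LT = x_1x_2.
f_2 = 4x_1^2 - 2x_1 - 72, LT = x_1^2.

S(f_1,f_2): lcm = x_1^2x_2. S = -4/3x_1^2 + 1/2x_1x_2 + 44/3x_1 + 18x_2.
  leading term x_1^2: subtract (-1/3)·f_2 from -4/3x_1^2 + 1/2x_1x_2 + 44/3x_1 + 18x_2 → 1/2x_1x_2 + 14x_1 + 18x_2 - 24
  leading term x_1x_2: subtract (1/12)·f_1 from 1/2x_1x_2 + 14x_1 + 18x_2 - 24 → 44/3x_1 + 18x_2 - 94/3
  leading term x_1: no divisor's leading term divides it; move 44/3x_1 to the remainder.
  leading term x_2: no divisor's leading term divides it; move 18x_2 to the remainder.
  leading term 1: no divisor's leading term divides it; move -94/3 to the remainder.
  remainder 44/3x_1 + 18x_2 - 94/3 ≠ 0; add h_3 = 44/3x_1 + 18x_2 - 94/3 to the basis.

S(f_1,h_3): lcm = x_1x_2. S = -4/3x_1 - 27/22x_2^2 + 47/22x_2 + 44/3.
  leading term x_1: subtract (-1/11)·h_3 from -4/3x_1 - 27/22x_2^2 + 47/22x_2 + 44/3 → -27/22x_2^2 + 83/22x_2 + 130/11
  leading term x_2^2: no divisor's leading term divides it; move -27/22x_2^2 to the remainder.
  leading term x_2: no divisor's leading term divides it; move 83/22x_2 to the remainder.
  leading term 1: no divisor's leading term divides it; move 130/11 to the remainder.
  remainder -27/22x_2^2 + 83/22x_2 + 130/11 ≠ 0; add h_4 = -27/22x_2^2 + 83/22x_2 + 130/11 to the basis.

The other S-polynomials (S(f_2,h_3), S(f_1,h_4), S(f_2,h_4), S(h_3,h_4)) all reduce to 0 modulo the current basis, so we have a Gröbner basis.
Inter-reduce: drop elements whose leading term is divisible by another's, tail-reduce, and make monic.
Reduced Gröbner basis: {x_1 + 27/22x_2 - 47/22, x_2^2 - 83/27x_2 - 260/27}.

A lex Gröbner basis eliminates variables successively. Here x_2^2 - 83/27x_2 - 260/27 depends only on x_2, with roots {-52/27, 5}; lifting each root through the earlier basis elements recovers the full solutions.
  x_2 = -52/27: the earlier basis element becomes x_1 - 9/2 = 0, giving x_1 = 9/2 — point (9/2, -52/27).
  x_2 = 5: the earlier basis element becomes x_1 + 4 = 0, giving x_1 = -4 — point (-4, 5).
Check: every point annihilates each of the original generators.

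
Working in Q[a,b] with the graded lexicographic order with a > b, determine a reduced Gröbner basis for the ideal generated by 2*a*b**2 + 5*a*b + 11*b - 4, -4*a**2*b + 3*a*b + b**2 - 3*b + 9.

The reduced Gröbner basis is the canonical form of the ideal for this ordering.

f_1 = 2*a*b**2 + 5*a*b + 11*b - 4, LT = a*b**2.
f_2 = -4*a**2*b + 3*a*b + b**2 - 3*b + 9, LT = a**2*b.

S(f_1,f_2): lcm = a**2*b**2. S = 5/2*a**2*b + 3/4*a*b**2 + 1/4*b**3 + 11/2*a*b - 3/4*b**2 - 2*a + 9/4*b.
  reduce S modulo (f_1, f_2):
  remainder 1/4*b**3 + 11/2*a*b - 1/8*b**2 - 2*a - 15/4*b + 57/8 ≠ 0; add g_3 = 1/4*b**3 + 11/2*a*b - 1/8*b**2 - 2*a - 15/4*b + 57/8 to the basis.

S(f_1,g_3): lcm = a*b**3. S = -22*a**2*b + 3*a*b**2 + 8*a**2 + 15*a*b + 11/2*b**2 - 57/2*a - 2*b.
  reduce S modulo (f_1, f_2, g_3):
  remainder 8*a**2 - 9*a*b - 57/2*a - 2*b - 87/2 ≠ 0; add g_4 = 8*a**2 - 9*a*b - 57/2*a - 2*b - 87/2 to the basis.

The other S-polynomials (S(f_2,g_3), S(f_1,g_4), S(f_2,g_4), S(g_3,g_4)) all reduce to 0 modulo the current basis, so we have a Gröbner basis.
Inter-reduce: drop elements whose leading term is divisible by another's, tail-reduce, and make monic.

G = {a*b**2 + 5/2*a*b + 11/2*b - 2, b**3 + 22*a*b - 1/2*b**2 - 8*a - 15*b + 57/2, a**2 - 9/8*a*b - 57/16*a - 1/4*b - 87/16}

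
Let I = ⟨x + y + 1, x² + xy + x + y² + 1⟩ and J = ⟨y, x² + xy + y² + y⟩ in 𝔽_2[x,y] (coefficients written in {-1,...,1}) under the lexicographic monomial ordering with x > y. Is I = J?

Equality of ideals is decidable: compute both reduced Gröbner bases (unique for the ordering) and check whether they agree.
Buchberger on the first generating set:
f_1 = x + y + 1, LT = x.
f_2 = x² + xy + x + y² + 1, LT = x².

S(f_1,f_2): lcm = x². S = y² + 1.
  leading term y²: no divisor's leading term divides it; move y² to the remainder.
  leading term 1: no divisor's leading term divides it; move 1 to the remainder.
  remainder y² + 1 ≠ 0; add g_3 = y² + 1 to the basis.

The other S-polynomials (S(f_1,g_3), S(f_2,g_3)) all reduce to 0 modulo the current basis, so we have a Gröbner basis.
Inter-reduce: drop elements whose leading term is divisible by another's, tail-reduce, and make monic.
Reduced Gröbner basis: {x + y + 1, y² + 1}.

Buchberger on the second generating set:
h_1 = y, LT = y.
h_2 = x² + xy + y² + y, LT = x².

The S-polynomials (S(h_1,h_2)) all reduce to 0 modulo the current basis, so we have a Gröbner basis.
Inter-reduce: drop elements whose leading term is divisible by another's, tail-reduce, and make monic.
Reduced Gröbner basis: {x², y}.

Since the reduced bases disagree, the two ideals are not the same.
The choice of monomial ordering does not affect the verdict — as long as both bases are computed under the same ordering, their equality decides ideal equality.

No, the ideals differ.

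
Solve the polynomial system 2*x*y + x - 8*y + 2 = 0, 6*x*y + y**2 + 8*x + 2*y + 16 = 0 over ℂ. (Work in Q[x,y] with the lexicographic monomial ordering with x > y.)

{(-2, 0), (211/40 - sqrt(2121)/40, -53/4 - sqrt(2121)/4), (sqrt(2121)/40 + 211/40, -53/4 + sqrt(2121)/4)}

Compute a lex Gröbner basis by Buchberger's algorithm.
f_1 = 2*x*y + x - 8*y + 2, LT = x*y.
f_2 = 6*x*y + 8*x + y**2 + 2*y + 16, LT = x*y.

S(f_1,f_2): lcm = x*y. S = -5/6*x - 1/6*y**2 - 13/3*y - 5/3.
  reduce S modulo (f_1, f_2):
  remainder -5/6*x - 1/6*y**2 - 13/3*y - 5/3 ≠ 0; add h_3 = -5/6*x - 1/6*y**2 - 13/3*y - 5/3 to the basis.

S(f_1,h_3): lcm = x*y. S = 1/2*x - 1/5*y**3 - 26/5*y**2 - 6*y + 1.
  reduce S modulo (f_1, f_2, h_3):
  remainder -1/5*y**3 - 53/10*y**2 - 43/5*y ≠ 0; add h_4 = -1/5*y**3 - 53/10*y**2 - 43/5*y to the basis.

The other S-polynomials (S(f_2,h_3), S(f_1,h_4), S(f_2,h_4), S(h_3,h_4)) all reduce to 0 modulo the current basis, so we have a Gröbner basis.
Inter-reduce: drop elements whose leading term is divisible by another's, tail-reduce, and make monic.
Reduced Gröbner basis: {x + 1/5*y**2 + 26/5*y + 2, y**3 + 53/2*y**2 + 43*y}.

The lex basis is triangular: the last element involves only y. Solving y**3 + 53/2*y**2 + 43*y = 0 gives y ∈ {0, -53/4 - sqrt(2121)/4, -53/4 + sqrt(2121)/4}; substituting each value into the earlier elements determines the remaining variables.
  y = 0: the earlier basis element becomes x + 2 = 0, giving x = -2 — point (-2, 0).
  y = -53/4 - sqrt(2121)/4: the earlier basis element becomes x - 211/40 + sqrt(2121)/40 = 0, giving x = 211/40 - sqrt(2121)/40 — point (211/40 - sqrt(2121)/40, -53/4 - sqrt(2121)/4).
  y = -53/4 + sqrt(2121)/4: the earlier basis element becomes x - 211/40 - sqrt(2121)/40 = 0, giving x = sqrt(2121)/40 + 211/40 — point (sqrt(2121)/40 + 211/40, -53/4 + sqrt(2121)/4).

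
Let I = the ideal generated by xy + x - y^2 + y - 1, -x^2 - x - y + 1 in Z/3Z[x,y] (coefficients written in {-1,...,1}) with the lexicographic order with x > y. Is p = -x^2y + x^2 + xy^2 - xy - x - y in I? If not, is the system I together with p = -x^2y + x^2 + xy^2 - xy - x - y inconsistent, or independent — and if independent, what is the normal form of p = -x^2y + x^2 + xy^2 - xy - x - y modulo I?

First compute the reduced Gröbner basis of I by Buchberger's algorithm.
f_1 = xy + x - y^2 + y - 1, LT = xy.
f_2 = -x^2 - x - y + 1, LT = x^2.

S(f_1,f_2): lcm = x^2y. S = x^2 - xy^2 - x - y^2 + y.
  leading term x^2: subtract (-1)·f_2 from x^2 - xy^2 - x - y^2 + y → -xy^2 + x - y^2 + 1
  leading term xy^2: subtract (-y)·f_1 from -xy^2 + x - y^2 + 1 → xy + x - y^3 - y + 1
  leading term xy: subtract (1)·f_1 from xy + x - y^3 - y + 1 → -y^3 + y^2 + y - 1
  leading term y^3: no divisor's leading term divides it; move -y^3 to the remainder.
  leading term y^2: no divisor's leading term divides it; move y^2 to the remainder.
  leading term y: no divisor's leading term divides it; move y to the remainder.
  leading term 1: no divisor's leading term divides it; move -1 to the remainder.
  remainder -y^3 + y^2 + y - 1 ≠ 0; add h_3 = -y^3 + y^2 + y - 1 to the basis.

The other S-polynomials (S(f_1,h_3), S(f_2,h_3)) all reduce to 0 modulo the current basis, so we have a Gröbner basis.
Inter-reduce: drop elements whose leading term is divisible by another's, tail-reduce, and make monic.
Reduced Gröbner basis: {x^2 + x + y - 1, xy + x - y^2 + y - 1, y^3 - y^2 - y + 1}.
Label its elements g_1 = x^2 + x + y - 1, g_2 = xy + x - y^2 + y - 1, g_3 = y^3 - y^2 - y + 1.

Reduce p = -x^2y + x^2 + xy^2 - xy - x - y modulo G:
  leading term x^2y: subtract (-y)·g_1 from -x^2y + x^2 + xy^2 - xy - x - y → x^2 + xy^2 - x + y^2 + y
  leading term x^2: subtract (1)·g_1 from x^2 + xy^2 - x + y^2 + y → xy^2 + x + y^2 + 1
  leading term xy^2: subtract (y)·g_2 from xy^2 + x + y^2 + 1 → -xy + x + y^3 + y + 1
  leading term xy: subtract (-1)·g_2 from -xy + x + y^3 + y + 1 → -x + y^3 - y^2 - y
  leading term x: no divisor's leading term divides it; move -x to the remainder.
  leading term y^3: subtract (1)·g_3 from y^3 - y^2 - y → -1
  leading term 1: no divisor's leading term divides it; move -1 to the remainder.
  normal form = -x - 1.
The normal form is nonzero, so p ∉ I. Since p minus its normal form lies in I, I + (p) = I + (r) where r = -x - 1; decide whether this ideal is the whole ring.
Run Buchberger on G together with r (pairs among the g_i already reduce to 0 since G is a Gröbner basis):
g_1 = x^2 + x + y - 1, LT = x^2.
g_2 = xy + x - y^2 + y - 1, LT = xy.
g_3 = y^3 - y^2 - y + 1, LT = y^3.
r = -x - 1, LT = x.

S(g_1,r): lcm = x^2. S = y - 1.
  leading term y: no divisor's leading term divides it; move y to the remainder.
  leading term 1: no divisor's leading term divides it; move -1 to the remainder.
  remainder y - 1 ≠ 0; add m_5 = y - 1 to the basis.

The other S-polynomials (S(g_1,g_2), S(g_1,g_3), S(g_2,g_3), S(g_2,r), S(g_3,r), S(g_1,m_5), S(g_2,m_5), S(g_3,m_5), S(r,m_5)) all reduce to 0 modulo the current basis, so we have a Gröbner basis.
Inter-reduce: drop elements whose leading term is divisible by another's, tail-reduce, and make monic.
Reduced Gröbner basis: {x + 1, y - 1}.
The reduced Gröbner basis of I + (p) is {x + 1, y - 1} ≠ {1}, a proper ideal, so the enlarged system stays consistent: p is independent of I, with normal form -x - 1.

-x^2y + x^2 + xy^2 - xy - x - y is independent of I; its normal form modulo I is -x - 1.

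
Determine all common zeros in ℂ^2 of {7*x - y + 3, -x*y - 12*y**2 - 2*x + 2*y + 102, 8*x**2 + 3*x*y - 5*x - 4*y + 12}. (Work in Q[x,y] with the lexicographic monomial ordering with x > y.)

{(0, 3)}

Compute a lex Gröbner basis by Buchberger's algorithm.
f_1 = 7*x - y + 3, LT = x.
f_2 = -x*y - 2*x - 12*y**2 + 2*y + 102, LT = x*y.
f_3 = 8*x**2 + 3*x*y - 5*x - 4*y + 12, LT = x**2.

S(f_1,f_2): lcm = x*y. S = -2*x - 85/7*y**2 + 17/7*y + 102.
  reduce S modulo (f_1, f_2, f_3):
  remainder -85/7*y**2 + 15/7*y + 720/7 ≠ 0; add h_4 = -85/7*y**2 + 15/7*y + 720/7 to the basis.

S(f_1,f_3): lcm = x**2. S = -29/56*x*y + 59/56*x + 1/2*y - 3/2.
  reduce S modulo (f_1, f_2, f_3, h_4):
  remainder 5727/6664*y - 17181/6664 ≠ 0; add h_5 = 5727/6664*y - 17181/6664 to the basis.

The other S-polynomials (S(f_2,f_3), S(f_1,h_4), S(f_2,h_4), S(f_3,h_4), S(f_1,h_5), S(f_2,h_5), S(f_3,h_5), S(h_4,h_5)) all reduce to 0 modulo the current basis, so we have a Gröbner basis.
Inter-reduce: drop elements whose leading term is divisible by another's, tail-reduce, and make monic.
Reduced Gröbner basis: {x, y - 3}.

Since the basis is lex-ordered, y - 3 is univariate in y. Its roots are {3}. Back-substituting each root into the other basis elements fixes the other coordinates.
  y = 3: the earlier basis element becomes x = 0, giving x = 0 — point (0, 3).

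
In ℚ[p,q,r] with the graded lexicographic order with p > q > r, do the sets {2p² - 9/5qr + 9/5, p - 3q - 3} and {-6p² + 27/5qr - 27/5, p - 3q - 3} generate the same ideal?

Two ideals are equal iff their reduced Gröbner bases coincide (the reduced basis is unique for a fixed ordering).
Buchberger on the first generating set:
f_1 = 2p² - 9/5qr + 9/5, LT = p².
f_2 = p - 3q - 3, LT = p.

S(f_1,f_2): lcm = p². S = 3pq - 9/10qr + 3p + 9/10.
  leading term pq: subtract (3q)·f_2 from 3pq - 9/10qr + 3p + 9/10 → 9q² - 9/10qr + 3p + 9q + 9/10
  leading term q²: no divisor's leading term divides it; move 9q² to the remainder.
  leading term qr: no divisor's leading term divides it; move -9/10qr to the remainder.
  leading term p: subtract (3)·f_2 from 3p + 9q + 9/10 → 18q + 99/10
  leading term q: no divisor's leading term divides it; move 18q to the remainder.
  leading term 1: no divisor's leading term divides it; move 99/10 to the remainder.
  remainder 9q² - 9/10qr + 18q + 99/10 ≠ 0; add g_3 = 9q² - 9/10qr + 18q + 99/10 to the basis.

The other S-polynomials (S(f_1,g_3), S(f_2,g_3)) all reduce to 0 modulo the current basis, so we have a Gröbner basis.
Inter-reduce: drop elements whose leading term is divisible by another's, tail-reduce, and make monic.
Reduced Gröbner basis: {q² - 1/10qr + 2q + 11/10, p - 3q - 3}.

Buchberger on the second generating set:
h_1 = -6p² + 27/5qr - 27/5, LT = p².
h_2 = p - 3q - 3, LT = p.

S(h_1,h_2): lcm = p². S = 3pq - 9/10qr + 3p + 9/10.
  leading term pq: subtract (3q)·h_2 from 3pq - 9/10qr + 3p + 9/10 → 9q² - 9/10qr + 3p + 9q + 9/10
  leading term q²: no divisor's leading term divides it; move 9q² to the remainder.
  leading term qr: no divisor's leading term divides it; move -9/10qr to the remainder.
  leading term p: subtract (3)·h_2 from 3p + 9q + 9/10 → 18q + 99/10
  leading term q: no divisor's leading term divides it; move 18q to the remainder.
  leading term 1: no divisor's leading term divides it; move 99/10 to the remainder.
  remainder 9q² - 9/10qr + 18q + 99/10 ≠ 0; add k_3 = 9q² - 9/10qr + 18q + 99/10 to the basis.

The other S-polynomials (S(h_1,k_3), S(h_2,k_3)) all reduce to 0 modulo the current basis, so we have a Gröbner basis.
Inter-reduce: drop elements whose leading term is divisible by another's, tail-reduce, and make monic.
Reduced Gröbner basis: {q² - 1/10qr + 2q + 11/10, p - 3q - 3}.

Same reduced basis, so the two generating sets span the same ideal.

Yes, the ideals are equal.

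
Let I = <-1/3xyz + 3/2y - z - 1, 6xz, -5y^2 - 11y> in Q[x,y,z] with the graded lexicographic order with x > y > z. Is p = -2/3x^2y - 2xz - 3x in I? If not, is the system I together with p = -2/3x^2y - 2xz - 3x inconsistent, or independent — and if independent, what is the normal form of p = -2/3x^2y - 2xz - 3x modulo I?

-2/3x^2y - 2xz - 3x lies in I (it reduces to 0).

First compute the reduced Gröbner basis of I by Buchberger's algorithm.
f_1 = -1/3xyz + 3/2y - z - 1, LT = xyz.
f_2 = 6xz, LT = xz.
f_3 = -5y^2 - 11y, LT = y^2.

S(f_1,f_2): lcm = xyz. S = -9/2y + 3z + 3.
  reduce S modulo (f_1, f_2, f_3):
  remainder -9/2y + 3z + 3 ≠ 0; add h_4 = -9/2y + 3z + 3 to the basis.

S(f_1,f_3): lcm = xy^2z. S = -11/5xyz - 9/2y^2 + 3yz + 3y.
  reduce S modulo (f_1, f_2, f_3, h_4):
  remainder 2z^2 + 53/5z + 43/5 ≠ 0; add h_5 = 2z^2 + 53/5z + 43/5 to the basis.

S(f_1,h_5): lcm = xyz^2. S = -53/10xyz - 43/10xy - 9/2yz + 3z^2 + 3z.
  reduce S modulo (f_1, f_2, f_3, h_4, h_5):
  remainder -43/15x ≠ 0; add h_6 = -43/15x to the basis.

The other S-polynomials (S(f_2,f_3), S(f_1,h_4), S(f_2,h_4), S(f_3,h_4), S(f_2,h_5), S(f_3,h_5), S(h_4,h_5), S(f_1,h_6), S(f_2,h_6), S(f_3,h_6), S(h_4,h_6), S(h_5,h_6)) all reduce to 0 modulo the current basis, so we have a Gröbner basis.
Inter-reduce: drop elements whose leading term is divisible by another's, tail-reduce, and make monic.
Reduced Gröbner basis: {z^2 + 53/10z + 43/10, x, y - 2/3z - 2/3}.
Label its elements g_1 = z^2 + 53/10z + 43/10, g_2 = x, g_3 = y - 2/3z - 2/3.

Reduce p = -2/3x^2y - 2xz - 3x modulo G:
  leading term x^2y: subtract (-2/3xy)·g_2 from -2/3x^2y - 2xz - 3x → -2xz - 3x
  leading term xz: subtract (-2z)·g_2 from -2xz - 3x → -3x
  leading term x: subtract (-3)·g_2 from -3x → 0
  normal form = 0.
Since the normal form is 0, p ∈ I.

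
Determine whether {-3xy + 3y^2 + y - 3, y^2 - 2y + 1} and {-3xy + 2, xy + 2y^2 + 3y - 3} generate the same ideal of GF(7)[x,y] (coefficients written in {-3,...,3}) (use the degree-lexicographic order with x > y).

No, the ideals differ.

Equality of ideals is decidable: compute both reduced Gröbner bases (unique for the ordering) and check whether they agree.
Buchberger on the first generating set:
f_1 = -3xy + 3y^2 + y - 3, LT = xy.
f_2 = y^2 - 2y + 1, LT = y^2.

S(f_1,f_2): lcm = xy^2. S = -y^3 + 2xy + 2y^2 - x + y.
  leading term y^3: subtract (-y)·f_2 from -y^3 + 2xy + 2y^2 - x + y → 2xy - x + 2y
  leading term xy: subtract (-3)·f_1 from 2xy - x + 2y → 2y^2 - x - 2y - 2
  leading term y^2: subtract (2)·f_2 from 2y^2 - x - 2y - 2 → -x + 2y + 3
  leading term x: no divisor's leading term divides it; move -x to the remainder.
  leading term y: no divisor's leading term divides it; move 2y to the remainder.
  leading term 1: no divisor's leading term divides it; move 3 to the remainder.
  remainder -x + 2y + 3 ≠ 0; add g_3 = -x + 2y + 3 to the basis.

The other S-polynomials (S(f_1,g_3), S(f_2,g_3)) all reduce to 0 modulo the current basis, so we have a Gröbner basis.
Inter-reduce: drop elements whose leading term is divisible by another's, tail-reduce, and make monic.
Reduced Gröbner basis: {y^2 - 2y + 1, x - 2y - 3}.

Buchberger on the second generating set:
h_1 = -3xy + 2, LT = xy.
h_2 = xy + 2y^2 + 3y - 3, LT = xy.

S(h_1,h_2): lcm = xy. S = -2y^2 - 3y.
  leading term y^2: no divisor's leading term divides it; move -2y^2 to the remainder.
  leading term y: no divisor's leading term divides it; move -3y to the remainder.
  remainder -2y^2 - 3y ≠ 0; add k_3 = -2y^2 - 3y to the basis.

S(h_1,k_3): lcm = xy^2. S = 2xy - 3y.
  leading term xy: subtract (-3)·h_1 from 2xy - 3y → -3y - 1
  leading term y: no divisor's leading term divides it; move -3y to the remainder.
  leading term 1: no divisor's leading term divides it; move -1 to the remainder.
  remainder -3y - 1 ≠ 0; add k_4 = -3y - 1 to the basis.

S(h_1,k_4): lcm = xy. S = 2x - 3.
  leading term x: no divisor's leading term divides it; move 2x to the remainder.
  leading term 1: no divisor's leading term divides it; move -3 to the remainder.
  remainder 2x - 3 ≠ 0; add k_5 = 2x - 3 to the basis.

The other S-polynomials (S(h_2,k_3), S(h_2,k_4), S(k_3,k_4), S(h_1,k_5), S(h_2,k_5), S(k_3,k_5), S(k_4,k_5)) all reduce to 0 modulo the current basis, so we have a Gröbner basis.
Inter-reduce: drop elements whose leading term is divisible by another's, tail-reduce, and make monic.
Reduced Gröbner basis: {x + 2, y - 2}.

These differ, so the ideals are not equal.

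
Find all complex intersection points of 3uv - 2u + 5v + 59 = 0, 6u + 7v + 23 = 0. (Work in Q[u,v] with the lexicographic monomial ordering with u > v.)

Compute a lex Gröbner basis by Buchberger's algorithm.
f_1 = 3uv - 2u + 5v + 59, LT = uv.
f_2 = 6u + 7v + 23, LT = u.

S(f_1,f_2): lcm = uv. S = -\tfrac{2}{3}u - \tfrac{7}{6}v^{2} - \tfrac{13}{6}v + \tfrac{59}{3}.
  reduce S modulo (f_1, f_2):
  remainder -\tfrac{7}{6}v^{2} - \tfrac{25}{18}v + \tfrac{200}{9} ≠ 0; add h_3 = -\tfrac{7}{6}v^{2} - \tfrac{25}{18}v + \tfrac{200}{9} to the basis.

The other S-polynomials (S(f_1,h_3), S(f_2,h_3)) all reduce to 0 modulo the current basis, so we have a Gröbner basis.
Inter-reduce: drop elements whose leading term is divisible by another's, tail-reduce, and make monic.
Reduced Gröbner basis: {u + \tfrac{7}{6}v + \tfrac{23}{6}, v^{2} + \tfrac{25}{21}v - \tfrac{400}{21}}.

A lex Gröbner basis eliminates variables successively. Here v^{2} + \tfrac{25}{21}v - \tfrac{400}{21} depends only on v, with roots {-5, 80/21}; lifting each root through the earlier basis elements recovers the full solutions.
  v = -5: the earlier basis element becomes u - 2 = 0, giving u = 2 — point (2, -5).
  v = 80/21: the earlier basis element becomes u + \tfrac{149}{18} = 0, giving u = -149/18 — point (-149/18, 80/21).
This is the nonlinear analogue of row-reducing a linear system.

{(2, -5), (-149/18, 80/21)}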